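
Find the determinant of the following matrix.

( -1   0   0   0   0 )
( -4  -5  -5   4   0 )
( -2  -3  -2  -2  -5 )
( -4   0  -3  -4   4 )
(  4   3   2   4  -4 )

The determinant is 884.

Expand along row 1 (it has 4 zeros):
  + (-1) · M_11   where M_11 = det([-5 -5 4 0; -3 -2 -2 -5; 0 -3 -4 4; 3 2 4 -4]) = -884
det = (+1)·(-1)·(-884) = 884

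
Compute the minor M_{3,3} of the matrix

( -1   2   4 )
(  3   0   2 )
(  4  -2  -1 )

Delete row 3 and column 3; the remaining 2×2 submatrix is [-1 2; 3 0].
Its determinant is (-1)·0 − 2·3 = -6.

The minor is -6.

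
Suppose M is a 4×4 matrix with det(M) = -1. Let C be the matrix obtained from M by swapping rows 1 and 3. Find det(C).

det(C) = 1

Swapping two rows multiplies the determinant by −1.
det(C) = (-1)·(-1) = 1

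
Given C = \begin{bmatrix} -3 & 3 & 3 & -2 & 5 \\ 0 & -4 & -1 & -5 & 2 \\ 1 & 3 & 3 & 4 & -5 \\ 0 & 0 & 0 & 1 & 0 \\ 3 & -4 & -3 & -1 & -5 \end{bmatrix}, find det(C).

-14

Expand along row 4 (it has 4 zeros):
  + (1) · M_44   where M_44 = det([-3 3 3 5; 0 -4 -1 2; 1 3 3 -5; 3 -4 -3 -5]) = -14
det = (+1)·(1)·(-14) = -14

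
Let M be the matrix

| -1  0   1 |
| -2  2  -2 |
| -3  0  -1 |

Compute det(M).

|M| = 8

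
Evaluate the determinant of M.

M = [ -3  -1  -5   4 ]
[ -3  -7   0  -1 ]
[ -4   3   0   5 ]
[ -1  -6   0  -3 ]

Expand along column 3 (it has 3 zeros):
  + (-5) · M_13   where M_13 = det([-3 -7 -1; -4 3 5; -1 -6 -3]) = 29
det = (+1)·(-5)·(29) = -145

|M| = -145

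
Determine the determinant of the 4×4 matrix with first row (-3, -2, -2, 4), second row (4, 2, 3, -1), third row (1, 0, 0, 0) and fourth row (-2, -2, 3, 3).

32

Expand along row 3 (it has 3 zeros):
  + (1) · M_31   where M_31 = det([-2 -2 4; 2 3 -1; -2 3 3]) = 32
det = (+1)·(1)·(32) = 32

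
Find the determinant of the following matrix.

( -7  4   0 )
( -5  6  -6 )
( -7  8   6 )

-300

Expand along row 1:
  + (-7) · |6 -6; 8 6| = (-7)·(36 − (-48)) = -588
  − 4 · |-5 -6; -7 6| = −4·(-30 − 42) = 288
Sum: (-588) + (288) = -300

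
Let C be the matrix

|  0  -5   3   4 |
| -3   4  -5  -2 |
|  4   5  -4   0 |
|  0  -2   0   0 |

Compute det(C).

det(C) = -208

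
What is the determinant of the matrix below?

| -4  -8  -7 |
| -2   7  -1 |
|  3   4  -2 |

The determinant is 299.

Expand along column 1:
  + (-4) · |7 -1; 4 -2| = (-4)·(-14 − (-4)) = 40
  − (-2) · |-8 -7; 4 -2| = −(-2)·(16 − (-28)) = 88
  + 3 · |-8 -7; 7 -1| = 3·(8 − (-49)) = 171
Sum: (40) + (88) + (171) = 299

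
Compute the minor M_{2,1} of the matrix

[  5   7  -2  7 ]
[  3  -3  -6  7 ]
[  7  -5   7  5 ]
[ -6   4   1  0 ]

The minor is -306.

Delete row 2 and column 1; the remaining 3×3 submatrix is [7 -2 7; -5 7 5; 4 1 0].
Its determinant is -306.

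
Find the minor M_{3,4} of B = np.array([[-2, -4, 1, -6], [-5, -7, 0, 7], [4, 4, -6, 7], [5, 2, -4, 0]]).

49

Delete row 3 and column 4; the remaining 3×3 submatrix is [-2 -4 1; -5 -7 0; 5 2 -4].
Its determinant is 49.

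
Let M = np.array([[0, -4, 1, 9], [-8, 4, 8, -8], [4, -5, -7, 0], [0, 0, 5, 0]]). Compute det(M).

The determinant is -1720.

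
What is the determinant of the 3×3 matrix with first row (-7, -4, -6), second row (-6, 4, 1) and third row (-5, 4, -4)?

Expand along column 1:
  + (-7) · |4 1; 4 -4| = (-7)·(-16 − 4) = 140
  − (-6) · |-4 -6; 4 -4| = −(-6)·(16 − (-24)) = 240
  + (-5) · |-4 -6; 4 1| = (-5)·(-4 − (-24)) = -100
Sum: (140) + (240) + (-100) = 280

280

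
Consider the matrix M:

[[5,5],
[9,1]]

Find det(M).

-40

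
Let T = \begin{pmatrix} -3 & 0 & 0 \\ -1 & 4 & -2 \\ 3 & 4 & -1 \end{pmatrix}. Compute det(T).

|T| = -12

Expand along row 1:
  + (-3) · |4 -2; 4 -1| = (-3)·(-4 − (-8)) = -12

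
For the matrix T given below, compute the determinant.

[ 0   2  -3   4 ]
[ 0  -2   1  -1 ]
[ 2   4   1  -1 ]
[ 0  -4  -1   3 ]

-4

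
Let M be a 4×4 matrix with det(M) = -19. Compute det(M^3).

det(M^3) = (det M)^3 = (-19)^3 = -6859

-6859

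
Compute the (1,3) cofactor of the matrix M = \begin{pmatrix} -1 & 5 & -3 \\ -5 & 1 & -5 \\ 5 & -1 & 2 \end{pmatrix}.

Delete row 1 and column 3; the remaining 2×2 submatrix is [-5 1; 5 -1].
Its determinant is (-5)·(-1) − 1·5 = 0.
The cofactor carries sign (−1)^(1+3) = +1, so C_{1,3} = +(0) = 0.

0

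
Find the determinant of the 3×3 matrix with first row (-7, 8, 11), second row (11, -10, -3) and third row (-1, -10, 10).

Expand along row 1:
  + (-7) · |-10 -3; -10 10| = (-7)·(-100 − 30) = 910
  − 8 · |11 -3; -1 10| = −8·(110 − 3) = -856
  + 11 · |11 -10; -1 -10| = 11·(-110 − 10) = -1320
Sum: (910) + (-856) + (-1320) = -1266

-1266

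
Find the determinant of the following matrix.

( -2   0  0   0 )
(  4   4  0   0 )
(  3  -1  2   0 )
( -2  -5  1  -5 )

The determinant is 80.

The matrix is lower triangular, so the determinant is the product of the diagonal entries:
det = (-2) · (4) · (2) · (-5) = 80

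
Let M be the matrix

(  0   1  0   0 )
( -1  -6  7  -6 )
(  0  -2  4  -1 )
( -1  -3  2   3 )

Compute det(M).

The determinant is 31.

Expand along row 1 (it has 3 zeros):
  − (1) · M_12   where M_12 = det([-1 7 -6; 0 4 -1; -1 2 3]) = -31
det = (-1)·(1)·(-31) = 31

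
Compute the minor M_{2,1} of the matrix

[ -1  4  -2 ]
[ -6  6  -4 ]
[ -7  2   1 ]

Delete row 2 and column 1; the remaining 2×2 submatrix is [4 -2; 2 1].
Its determinant is 4·1 − (-2)·2 = 8.

The minor is 8.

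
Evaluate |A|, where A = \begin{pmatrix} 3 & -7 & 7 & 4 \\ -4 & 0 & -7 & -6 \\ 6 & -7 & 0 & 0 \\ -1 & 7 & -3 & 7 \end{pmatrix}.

2625

Expand along row 3 (it has 2 zeros):
  + (6) · M_31   where M_31 = det([-7 7 4; 0 -7 -6; 7 -3 7]) = 371
  − (-7) · M_32   where M_32 = det([3 7 4; -4 -7 -6; -1 -3 7]) = 57
det = (+1)·(6)·(371) + (-1)·(-7)·(57) = 2625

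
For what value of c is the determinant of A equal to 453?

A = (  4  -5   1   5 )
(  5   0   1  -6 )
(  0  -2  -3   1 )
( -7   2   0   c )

Expanding along the row containing c, det(A) is linear in c: det(A) = (-77)·c + (453).
Set (-77)·c + (453) = 453  ⇒  (-77)·c = 0  ⇒  c = 0.

0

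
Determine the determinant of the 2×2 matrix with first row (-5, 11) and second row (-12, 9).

87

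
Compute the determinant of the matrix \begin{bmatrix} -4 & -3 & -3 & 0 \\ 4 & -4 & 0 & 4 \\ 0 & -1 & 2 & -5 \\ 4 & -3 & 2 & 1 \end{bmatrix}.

The determinant is 80.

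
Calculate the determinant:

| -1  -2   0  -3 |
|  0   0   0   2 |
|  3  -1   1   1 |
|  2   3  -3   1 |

The determinant is -44.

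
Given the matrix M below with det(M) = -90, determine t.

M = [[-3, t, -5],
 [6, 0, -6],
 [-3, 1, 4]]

7

Expanding along the row containing t, det(M) is linear in t: det(M) = (-6)·t + (-48).
Set (-6)·t + (-48) = -90  ⇒  (-6)·t = -42  ⇒  t = 7.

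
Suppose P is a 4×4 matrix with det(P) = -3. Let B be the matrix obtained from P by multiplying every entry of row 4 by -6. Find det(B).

Scaling one row by -6 multiplies the determinant by -6.
det(B) = (-6)·(-3) = 18

18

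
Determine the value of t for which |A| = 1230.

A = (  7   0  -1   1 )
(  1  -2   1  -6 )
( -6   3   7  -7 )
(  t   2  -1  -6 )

Expanding along the row containing t, det(A) is linear in t: det(A) = (-15)·t + (1305).
Set (-15)·t + (1305) = 1230  ⇒  (-15)·t = -75  ⇒  t = 5.

5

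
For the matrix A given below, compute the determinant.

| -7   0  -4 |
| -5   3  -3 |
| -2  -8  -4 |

|A| = 68

Expand along column 2:
  + 3 · |-7 -4; -2 -4| = 3·(28 − 8) = 60
  − (-8) · |-7 -4; -5 -3| = −(-8)·(21 − 20) = 8
Sum: (60) + (8) = 68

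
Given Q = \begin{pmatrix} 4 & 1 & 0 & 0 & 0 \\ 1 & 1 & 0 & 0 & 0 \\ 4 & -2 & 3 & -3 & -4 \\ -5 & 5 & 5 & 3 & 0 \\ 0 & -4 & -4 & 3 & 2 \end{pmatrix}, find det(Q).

|Q| = -180

Q is block lower-triangular with a 2×2 block and a 3×3 block on the diagonal, so its determinant equals the product of the determinants of the diagonal blocks.
det of the 2×2 block = 3
det of the 3×3 block = -60
det = (3)·(-60) = -180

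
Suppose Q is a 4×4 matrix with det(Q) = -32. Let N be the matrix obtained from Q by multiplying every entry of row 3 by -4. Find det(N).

Scaling one row by -4 multiplies the determinant by -4.
det(N) = (-4)·(-32) = 128

det(N) = 128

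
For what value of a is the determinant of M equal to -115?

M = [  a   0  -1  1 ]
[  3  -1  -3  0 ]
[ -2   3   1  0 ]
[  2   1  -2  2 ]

-6

Expanding along the column containing a, det(M) is linear in a: det(M) = (16)·a + (-19).
Set (16)·a + (-19) = -115  ⇒  (16)·a = -96  ⇒  a = -6.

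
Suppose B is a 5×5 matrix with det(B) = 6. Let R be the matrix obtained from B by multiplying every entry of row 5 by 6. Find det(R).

det(R) = 36

Scaling one row by 6 multiplies the determinant by 6.
det(R) = (6)·(6) = 36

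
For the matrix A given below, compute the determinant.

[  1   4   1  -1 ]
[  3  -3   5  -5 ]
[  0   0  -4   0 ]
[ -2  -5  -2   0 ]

The determinant is -144.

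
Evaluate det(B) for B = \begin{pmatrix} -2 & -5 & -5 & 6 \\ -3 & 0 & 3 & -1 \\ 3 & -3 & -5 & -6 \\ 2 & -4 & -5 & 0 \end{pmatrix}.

-231

Expand along row 2 (it has 1 zero):
  − (-3) · M_21   where M_21 = det([-5 -5 6; -3 -5 -6; -4 -5 0]) = 0
  − (3) · M_23   where M_23 = det([-2 -5 6; 3 -3 -6; 2 -4 0]) = 72
  + (-1) · M_24   where M_24 = det([-2 -5 -5; 3 -3 -5; 2 -4 -5]) = 15
det = (-1)·(-3)·(0) + (-1)·(3)·(72) + (+1)·(-1)·(15) = -231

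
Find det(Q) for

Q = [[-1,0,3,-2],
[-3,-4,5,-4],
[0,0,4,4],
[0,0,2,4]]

Q is block upper-triangular with a 2×2 block and a 2×2 block on the diagonal, so its determinant equals the product of the determinants of the diagonal blocks.
det of the 2×2 block = 4
det of the 2×2 block = 8
det = (4)·(8) = 32

32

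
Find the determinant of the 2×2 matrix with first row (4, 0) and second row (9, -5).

-20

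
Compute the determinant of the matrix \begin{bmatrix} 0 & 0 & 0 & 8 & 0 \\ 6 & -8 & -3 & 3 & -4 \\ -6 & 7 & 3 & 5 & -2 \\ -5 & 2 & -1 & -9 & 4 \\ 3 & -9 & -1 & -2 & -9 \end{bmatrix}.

-4552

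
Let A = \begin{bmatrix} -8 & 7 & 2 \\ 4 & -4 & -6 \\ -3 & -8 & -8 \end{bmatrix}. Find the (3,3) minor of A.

Delete row 3 and column 3; the remaining 2×2 submatrix is [-8 7; 4 -4].
Its determinant is (-8)·(-4) − 7·4 = 4.

The minor is 4.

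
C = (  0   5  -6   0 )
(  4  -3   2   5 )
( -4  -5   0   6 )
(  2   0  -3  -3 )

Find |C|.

Expand along row 1 (it has 2 zeros):
  − (5) · M_12   where M_12 = det([4 2 5; -4 0 6; 2 -3 -3]) = 132
  + (-6) · M_13   where M_13 = det([4 -3 5; -4 -5 6; 2 0 -3]) = 110
det = (-1)·(5)·(132) + (+1)·(-6)·(110) = -1320

-1320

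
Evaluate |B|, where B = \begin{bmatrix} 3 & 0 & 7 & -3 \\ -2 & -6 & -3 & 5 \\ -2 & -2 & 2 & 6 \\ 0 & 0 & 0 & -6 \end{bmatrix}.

|B| = 660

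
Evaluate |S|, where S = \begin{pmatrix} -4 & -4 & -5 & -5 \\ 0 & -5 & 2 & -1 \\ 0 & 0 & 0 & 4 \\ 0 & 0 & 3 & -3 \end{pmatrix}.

-240

S is block upper-triangular with a 2×2 block and a 2×2 block on the diagonal, so its determinant equals the product of the determinants of the diagonal blocks.
det of the 2×2 block = 20
det of the 2×2 block = -12
det = (20)·(-12) = -240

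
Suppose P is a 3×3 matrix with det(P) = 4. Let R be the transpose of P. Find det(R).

4

det(Pᵀ) = det(P).
det(R) = (1)·(4) = 4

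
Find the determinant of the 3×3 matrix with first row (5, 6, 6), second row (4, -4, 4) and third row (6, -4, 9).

-124

Expand along row 1:
  + 5 · |-4 4; -4 9| = 5·(-36 − (-16)) = -100
  − 6 · |4 4; 6 9| = −6·(36 − 24) = -72
  + 6 · |4 -4; 6 -4| = 6·(-16 − (-24)) = 48
Sum: (-100) + (-72) + (48) = -124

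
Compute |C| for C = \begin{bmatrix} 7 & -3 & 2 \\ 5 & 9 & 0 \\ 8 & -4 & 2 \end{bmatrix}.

|C| = -28

Expand along row 2:
  − 5 · |-3 2; -4 2| = −5·(-6 − (-8)) = -10
  + 9 · |7 2; 8 2| = 9·(14 − 16) = -18
Sum: (-10) + (-18) = -28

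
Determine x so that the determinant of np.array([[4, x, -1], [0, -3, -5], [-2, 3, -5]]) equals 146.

2

Expanding along the column containing x, det(M) is linear in x: det(M) = (10)·x + (126).
Set (10)·x + (126) = 146  ⇒  (10)·x = 20  ⇒  x = 2.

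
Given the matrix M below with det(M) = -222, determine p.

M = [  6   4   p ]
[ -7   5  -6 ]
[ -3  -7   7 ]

p = -7

Expanding along the column containing p, det(M) is linear in p: det(M) = (64)·p + (226).
Set (64)·p + (226) = -222  ⇒  (64)·p = -448  ⇒  p = -7.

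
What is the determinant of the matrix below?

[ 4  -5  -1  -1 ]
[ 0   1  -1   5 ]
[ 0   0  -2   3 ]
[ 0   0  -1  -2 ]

28

The matrix is block upper-triangular with a 2×2 block and a 2×2 block on the diagonal, so its determinant equals the product of the determinants of the diagonal blocks.
det of the 2×2 block = 4
det of the 2×2 block = 7
det = (4)·(7) = 28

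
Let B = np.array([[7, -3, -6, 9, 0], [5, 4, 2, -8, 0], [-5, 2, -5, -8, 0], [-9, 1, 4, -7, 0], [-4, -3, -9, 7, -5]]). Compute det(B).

Expand along column 5 (it has 4 zeros):
  + (-5) · M_55   where M_55 = det([7 -3 -6 9; 5 4 2 -8; -5 2 -5 -8; -9 1 4 -7]) = 776
det = (+1)·(-5)·(776) = -3880

|B| = -3880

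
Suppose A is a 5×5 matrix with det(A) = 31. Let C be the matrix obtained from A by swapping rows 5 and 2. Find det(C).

Swapping two rows multiplies the determinant by −1.
det(C) = (-1)·(31) = -31

-31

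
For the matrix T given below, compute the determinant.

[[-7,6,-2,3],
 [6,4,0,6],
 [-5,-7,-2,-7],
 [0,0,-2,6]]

Expand along row 4 (it has 2 zeros):
  − (-2) · M_43   where M_43 = det([-7 6 3; 6 4 6; -5 -7 -7]) = -92
  + (6) · M_44   where M_44 = det([-7 6 -2; 6 4 0; -5 -7 -2]) = 172
det = (-1)·(-2)·(-92) + (+1)·(6)·(172) = 848

848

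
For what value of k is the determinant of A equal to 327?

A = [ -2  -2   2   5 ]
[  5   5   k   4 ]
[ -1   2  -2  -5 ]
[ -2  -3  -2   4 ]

Expanding along the row containing k, det(A) is linear in k: det(A) = (-21)·k + (390).
Set (-21)·k + (390) = 327  ⇒  (-21)·k = -63  ⇒  k = 3.

3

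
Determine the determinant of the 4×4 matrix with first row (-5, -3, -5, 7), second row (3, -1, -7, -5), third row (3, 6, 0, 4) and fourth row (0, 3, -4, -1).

Expand along row 3 (it has 1 zero):
  + (3) · M_31   where M_31 = det([-3 -5 7; -1 -7 -5; 3 -4 -1]) = 294
  − (6) · M_32   where M_32 = det([-5 -5 7; 3 -7 -5; 0 -4 -1]) = -34
  − (4) · M_34   where M_34 = det([-5 -3 -5; 3 -1 -7; 0 3 -4]) = -206
det = (+1)·(3)·(294) + (-1)·(6)·(-34) + (-1)·(4)·(-206) = 1910

1910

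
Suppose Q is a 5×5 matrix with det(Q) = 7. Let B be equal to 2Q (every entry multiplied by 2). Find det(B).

For a 5×5 matrix, det(2Q) = 2^5·det(Q) = 32·det(Q).
det(B) = (32)·(7) = 224

224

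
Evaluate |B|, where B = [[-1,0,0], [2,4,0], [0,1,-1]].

The determinant is 4.

B is lower triangular, so det(B) is the product of the diagonal entries:
det = (-1) · (4) · (-1) = 4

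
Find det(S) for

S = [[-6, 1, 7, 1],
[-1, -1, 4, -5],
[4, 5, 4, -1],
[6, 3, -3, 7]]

|S| = 916

Expand along row 1:
  + (-6) · M_11   where M_11 = det([-1 4 -5; 5 4 -1; 3 -3 7]) = -42
  − (1) · M_12   where M_12 = det([-1 4 -5; 4 4 -1; 6 -3 7]) = 19
  + (7) · M_13   where M_13 = det([-1 -1 -5; 4 5 -1; 6 3 7]) = 86
  − (1) · M_14   where M_14 = det([-1 -1 4; 4 5 4; 6 3 -3]) = -81
det = (+1)·(-6)·(-42) + (-1)·(1)·(19) + (+1)·(7)·(86) + (-1)·(1)·(-81) = 916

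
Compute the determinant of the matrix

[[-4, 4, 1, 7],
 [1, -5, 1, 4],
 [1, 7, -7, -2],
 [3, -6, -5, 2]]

734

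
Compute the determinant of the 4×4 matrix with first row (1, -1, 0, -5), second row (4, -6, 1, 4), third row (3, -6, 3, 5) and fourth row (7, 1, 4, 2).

-655

Expand along row 1 (it has 1 zero):
  + (1) · M_11   where M_11 = det([-6 1 4; -6 3 5; 1 4 2]) = -7
  − (-1) · M_12   where M_12 = det([4 1 4; 3 3 5; 7 4 2]) = -63
  − (-5) · M_14   where M_14 = det([4 -6 1; 3 -6 3; 7 1 4]) = -117
det = (+1)·(1)·(-7) + (-1)·(-1)·(-63) + (-1)·(-5)·(-117) = -655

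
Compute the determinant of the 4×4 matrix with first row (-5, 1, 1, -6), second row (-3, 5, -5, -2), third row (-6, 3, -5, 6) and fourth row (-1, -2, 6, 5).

Expand along row 1:
  + (-5) · M_11   where M_11 = det([5 -5 -2; 3 -5 6; -2 6 5]) = -186
  − (1) · M_12   where M_12 = det([-3 -5 -2; -6 -5 6; -1 6 5]) = 145
  + (1) · M_13   where M_13 = det([-3 5 -2; -6 3 6; -1 -2 5]) = 9
  − (-6) · M_14   where M_14 = det([-3 5 -5; -6 3 -5; -1 -2 6]) = 106
det = (+1)·(-5)·(-186) + (-1)·(1)·(145) + (+1)·(1)·(9) + (-1)·(-6)·(106) = 1430

1430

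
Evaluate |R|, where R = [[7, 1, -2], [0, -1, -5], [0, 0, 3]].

-21

R is upper triangular, so det(R) is the product of the diagonal entries:
det = (7) · (-1) · (3) = -21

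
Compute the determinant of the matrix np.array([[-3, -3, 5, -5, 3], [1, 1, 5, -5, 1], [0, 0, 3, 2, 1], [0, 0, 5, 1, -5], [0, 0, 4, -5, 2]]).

The matrix is block upper-triangular with a 2×2 block and a 3×3 block on the diagonal, so its determinant equals the product of the determinants of the diagonal blocks.
det of the 2×2 block = 0
det of the 3×3 block = -158
det = (0)·(-158) = 0

The determinant is 0.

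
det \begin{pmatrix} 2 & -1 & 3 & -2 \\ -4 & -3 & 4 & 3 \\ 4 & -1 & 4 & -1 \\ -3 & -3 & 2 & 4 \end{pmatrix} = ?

Expand along row 1:
  + (2) · M_11   where M_11 = det([-3 4 3; -1 4 -1; -3 2 4]) = 4
  − (-1) · M_12   where M_12 = det([-4 4 3; 4 4 -1; -3 2 4]) = -64
  + (3) · M_13   where M_13 = det([-4 -3 3; 4 -1 -1; -3 -3 4]) = 22
  − (-2) · M_14   where M_14 = det([-4 -3 4; 4 -1 4; -3 -3 2]) = -40
det = (+1)·(2)·(4) + (-1)·(-1)·(-64) + (+1)·(3)·(22) + (-1)·(-2)·(-40) = -70

-70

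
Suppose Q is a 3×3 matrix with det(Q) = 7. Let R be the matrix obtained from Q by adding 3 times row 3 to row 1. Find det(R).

Adding a multiple of one row to another leaves the determinant unchanged.
det(R) = (1)·(7) = 7

|R| = 7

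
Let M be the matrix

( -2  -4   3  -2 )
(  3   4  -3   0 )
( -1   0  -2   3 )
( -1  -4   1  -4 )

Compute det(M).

8

Expand along row 2 (it has 1 zero):
  − (3) · M_21   where M_21 = det([-4 3 -2; 0 -2 3; -4 1 -4]) = -40
  + (4) · M_22   where M_22 = det([-2 3 -2; -1 -2 3; -1 1 -4]) = -25
  − (-3) · M_23   where M_23 = det([-2 -4 -2; -1 0 3; -1 -4 -4]) = -4
det = (-1)·(3)·(-40) + (+1)·(4)·(-25) + (-1)·(-3)·(-4) = 8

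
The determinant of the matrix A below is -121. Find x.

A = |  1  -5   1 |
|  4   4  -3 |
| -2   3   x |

x = -5

Expanding along the row containing x, det(A) is linear in x: det(A) = (24)·x + (-1).
Set (24)·x + (-1) = -121  ⇒  (24)·x = -120  ⇒  x = -5.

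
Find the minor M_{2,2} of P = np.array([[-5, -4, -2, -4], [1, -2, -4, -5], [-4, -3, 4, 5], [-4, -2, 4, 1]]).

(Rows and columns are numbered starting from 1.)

The minor is 112.

Delete row 2 and column 2; the remaining 3×3 submatrix is [-5 -2 -4; -4 4 5; -4 4 1].
Its determinant is 112.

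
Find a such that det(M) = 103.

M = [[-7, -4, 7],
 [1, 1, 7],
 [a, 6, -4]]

Expanding along the column containing a, det(M) is linear in a: det(M) = (-35)·a + (348).
Set (-35)·a + (348) = 103  ⇒  (-35)·a = -245  ⇒  a = 7.

a = 7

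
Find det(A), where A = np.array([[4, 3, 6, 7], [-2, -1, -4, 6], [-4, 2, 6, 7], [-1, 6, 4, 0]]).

|A| = -2488

Expand along row 4 (it has 1 zero):
  − (-1) · M_41   where M_41 = det([3 6 7; -1 -4 6; 2 6 7]) = -64
  + (6) · M_42   where M_42 = det([4 6 7; -2 -4 6; -4 6 7]) = -512
  − (4) · M_43   where M_43 = det([4 3 7; -2 -1 6; -4 2 7]) = -162
det = (-1)·(-1)·(-64) + (+1)·(6)·(-512) + (-1)·(4)·(-162) = -2488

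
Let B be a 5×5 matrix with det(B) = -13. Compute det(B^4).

The determinant is 28561.

det(B^4) = (det B)^4 = (-13)^4 = 28561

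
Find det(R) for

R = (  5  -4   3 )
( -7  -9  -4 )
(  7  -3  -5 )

Expand along column 1:
  + 5 · |-9 -4; -3 -5| = 5·(45 − 12) = 165
  − (-7) · |-4 3; -3 -5| = −(-7)·(20 − (-9)) = 203
  + 7 · |-4 3; -9 -4| = 7·(16 − (-27)) = 301
Sum: (165) + (203) + (301) = 669

|R| = 669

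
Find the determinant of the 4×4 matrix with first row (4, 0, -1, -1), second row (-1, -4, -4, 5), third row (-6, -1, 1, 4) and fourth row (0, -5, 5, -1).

Expand along row 1 (it has 1 zero):
  + (4) · M_11   where M_11 = det([-4 -4 5; -1 1 4; -5 5 -1]) = 168
  + (-1) · M_13   where M_13 = det([-1 -4 5; -6 -1 4; 0 -5 -1]) = 153
  − (-1) · M_14   where M_14 = det([-1 -4 -4; -6 -1 1; 0 -5 5]) = -240
det = (+1)·(4)·(168) + (+1)·(-1)·(153) + (-1)·(-1)·(-240) = 279

The determinant is 279.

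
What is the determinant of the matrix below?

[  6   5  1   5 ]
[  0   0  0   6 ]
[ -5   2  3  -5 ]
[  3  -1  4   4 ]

The determinant is 1260.

Expand along row 2 (it has 3 zeros):
  + (6) · M_24   where M_24 = det([6 5 1; -5 2 3; 3 -1 4]) = 210
det = (+1)·(6)·(210) = 1260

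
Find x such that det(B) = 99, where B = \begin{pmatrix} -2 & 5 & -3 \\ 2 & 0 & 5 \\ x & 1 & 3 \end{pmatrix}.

5

Expanding along the row containing x, det(B) is linear in x: det(B) = (25)·x + (-26).
Set (25)·x + (-26) = 99  ⇒  (25)·x = 125  ⇒  x = 5.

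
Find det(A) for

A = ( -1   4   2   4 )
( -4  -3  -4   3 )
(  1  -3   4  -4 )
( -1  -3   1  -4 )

Expand along row 1:
  + (-1) · M_11   where M_11 = det([-3 -4 3; -3 4 -4; -3 1 -4]) = 63
  − (4) · M_12   where M_12 = det([-4 -4 3; 1 4 -4; -1 1 -4]) = 31
  + (2) · M_13   where M_13 = det([-4 -3 3; 1 -3 -4; -1 -3 -4]) = -42
  − (4) · M_14   where M_14 = det([-4 -3 -4; 1 -3 4; -1 -3 1]) = 3
det = (+1)·(-1)·(63) + (-1)·(4)·(31) + (+1)·(2)·(-42) + (-1)·(4)·(3) = -283

-283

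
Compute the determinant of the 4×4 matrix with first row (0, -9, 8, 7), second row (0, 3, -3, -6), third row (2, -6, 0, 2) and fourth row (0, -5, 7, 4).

-168

Expand along column 1 (it has 3 zeros):
  + (2) · M_31   where M_31 = det([-9 8 7; 3 -3 -6; -5 7 4]) = -84
det = (+1)·(2)·(-84) = -168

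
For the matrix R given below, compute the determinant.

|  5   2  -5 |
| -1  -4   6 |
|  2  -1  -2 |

Expand along column 1:
  + 5 · |-4 6; -1 -2| = 5·(8 − (-6)) = 70
  − (-1) · |2 -5; -1 -2| = −(-1)·(-4 − 5) = -9
  + 2 · |2 -5; -4 6| = 2·(12 − 20) = -16
Sum: (70) + (-9) + (-16) = 45

45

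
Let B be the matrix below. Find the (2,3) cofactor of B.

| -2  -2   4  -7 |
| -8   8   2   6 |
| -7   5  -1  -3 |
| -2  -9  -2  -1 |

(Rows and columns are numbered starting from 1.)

445

Delete row 2 and column 3; the remaining 3×3 submatrix is [-2 -2 -7; -7 5 -3; -2 -9 -1].
Its determinant is -445.
The cofactor carries sign (−1)^(2+3) = −1, so C_{2,3} = −(-445) = 445.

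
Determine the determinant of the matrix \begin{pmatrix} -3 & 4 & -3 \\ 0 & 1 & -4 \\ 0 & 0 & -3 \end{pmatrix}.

9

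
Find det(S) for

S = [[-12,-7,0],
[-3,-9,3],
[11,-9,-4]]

The determinant is -903.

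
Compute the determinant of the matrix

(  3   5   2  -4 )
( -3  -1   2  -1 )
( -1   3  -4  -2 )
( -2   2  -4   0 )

-144

Expand along row 4 (it has 1 zero):
  − (-2) · M_41   where M_41 = det([5 2 -4; -1 2 -1; 3 -4 -2]) = -42
  + (2) · M_42   where M_42 = det([3 2 -4; -3 2 -1; -1 -4 -2]) = -90
  − (-4) · M_43   where M_43 = det([3 5 -4; -3 -1 -1; -1 3 -2]) = 30
det = (-1)·(-2)·(-42) + (+1)·(2)·(-90) + (-1)·(-4)·(30) = -144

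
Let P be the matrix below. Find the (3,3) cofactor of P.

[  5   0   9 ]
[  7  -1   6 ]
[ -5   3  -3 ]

-5

Delete row 3 and column 3; the remaining 2×2 submatrix is [5 0; 7 -1].
Its determinant is 5·(-1) − 0·7 = -5.
The cofactor carries sign (−1)^(3+3) = +1, so C_{3,3} = +(-5) = -5.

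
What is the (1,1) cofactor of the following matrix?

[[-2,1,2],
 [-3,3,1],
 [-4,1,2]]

5

Delete row 1 and column 1; the remaining 2×2 submatrix is [3 1; 1 2].
Its determinant is 3·2 − 1·1 = 5.
The cofactor carries sign (−1)^(1+1) = +1, so C_{1,1} = +(5) = 5.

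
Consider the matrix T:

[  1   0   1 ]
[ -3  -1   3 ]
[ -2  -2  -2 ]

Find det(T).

The determinant is 12.

Expand along row 1:
  + 1 · |-1 3; -2 -2| = 1·(2 − (-6)) = 8
  + 1 · |-3 -1; -2 -2| = 1·(6 − 2) = 4
Sum: (8) + (4) = 12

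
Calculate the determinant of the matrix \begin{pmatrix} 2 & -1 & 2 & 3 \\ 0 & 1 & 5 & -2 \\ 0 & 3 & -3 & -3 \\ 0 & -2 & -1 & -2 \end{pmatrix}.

Expand along column 1 (it has 3 zeros):
  + (2) · M_11   where M_11 = det([1 5 -2; 3 -3 -3; -2 -1 -2]) = 81
det = (+1)·(2)·(81) = 162

162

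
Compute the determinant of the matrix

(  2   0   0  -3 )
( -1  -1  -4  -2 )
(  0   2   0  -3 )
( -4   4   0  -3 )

The determinant is -48.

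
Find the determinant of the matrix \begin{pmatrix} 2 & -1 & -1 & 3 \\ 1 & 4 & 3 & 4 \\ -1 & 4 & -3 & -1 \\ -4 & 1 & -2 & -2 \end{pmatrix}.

-297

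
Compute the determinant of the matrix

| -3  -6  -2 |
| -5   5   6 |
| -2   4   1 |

The determinant is 119.

Expand along column 1:
  + (-3) · |5 6; 4 1| = (-3)·(5 − 24) = 57
  − (-5) · |-6 -2; 4 1| = −(-5)·(-6 − (-8)) = 10
  + (-2) · |-6 -2; 5 6| = (-2)·(-36 − (-10)) = 52
Sum: (57) + (10) + (52) = 119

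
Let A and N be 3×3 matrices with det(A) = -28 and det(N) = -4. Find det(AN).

112

det(AN) = det(A)·det(N) = (-28)·(-4) = 112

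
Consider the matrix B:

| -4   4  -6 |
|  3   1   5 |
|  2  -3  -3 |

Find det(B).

|B| = 94

Expand along column 1:
  + (-4) · |1 5; -3 -3| = (-4)·(-3 − (-15)) = -48
  − 3 · |4 -6; -3 -3| = −3·(-12 − 18) = 90
  + 2 · |4 -6; 1 5| = 2·(20 − (-6)) = 52
Sum: (-48) + (90) + (52) = 94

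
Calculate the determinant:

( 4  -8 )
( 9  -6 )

48

det = 4·(-6) − (-8)·9 = -24 − (-72) = 48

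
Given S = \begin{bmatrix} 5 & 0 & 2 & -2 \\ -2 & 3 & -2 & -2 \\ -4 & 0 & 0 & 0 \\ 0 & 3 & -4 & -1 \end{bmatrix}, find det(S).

-24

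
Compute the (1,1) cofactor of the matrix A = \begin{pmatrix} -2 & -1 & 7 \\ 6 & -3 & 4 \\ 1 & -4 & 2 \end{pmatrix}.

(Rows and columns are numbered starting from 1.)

Delete row 1 and column 1; the remaining 2×2 submatrix is [-3 4; -4 2].
Its determinant is (-3)·2 − 4·(-4) = 10.
The cofactor carries sign (−1)^(1+1) = +1, so C_{1,1} = +(10) = 10.

10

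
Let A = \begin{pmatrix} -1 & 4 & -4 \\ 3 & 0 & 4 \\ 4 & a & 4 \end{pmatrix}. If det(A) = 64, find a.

-6

Expanding along the column containing a, det(A) is linear in a: det(A) = (-8)·a + (16).
Set (-8)·a + (16) = 64  ⇒  (-8)·a = 48  ⇒  a = -6.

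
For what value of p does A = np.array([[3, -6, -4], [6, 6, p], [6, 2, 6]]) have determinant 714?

p = -7

Expanding along the column containing p, det(A) is linear in p: det(A) = (-42)·p + (420).
Set (-42)·p + (420) = 714  ⇒  (-42)·p = 294  ⇒  p = -7.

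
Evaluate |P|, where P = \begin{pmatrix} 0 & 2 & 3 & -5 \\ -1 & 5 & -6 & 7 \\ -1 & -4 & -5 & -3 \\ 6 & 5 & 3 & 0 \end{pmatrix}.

Expand along row 1 (it has 1 zero):
  − (2) · M_12   where M_12 = det([-1 -6 7; -1 -5 -3; 6 3 0]) = 288
  + (3) · M_13   where M_13 = det([-1 5 7; -1 -4 -3; 6 5 0]) = 28
  − (-5) · M_14   where M_14 = det([-1 5 -6; -1 -4 -5; 6 5 3]) = -262
det = (-1)·(2)·(288) + (+1)·(3)·(28) + (-1)·(-5)·(-262) = -1802

det(P) = -1802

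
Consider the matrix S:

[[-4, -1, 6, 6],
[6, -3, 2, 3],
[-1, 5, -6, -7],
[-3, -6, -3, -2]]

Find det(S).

det(S) = 45

Expand along row 1:
  + (-4) · M_11   where M_11 = det([-3 2 3; 5 -6 -7; -6 -3 -2]) = -22
  − (-1) · M_12   where M_12 = det([6 2 3; -1 -6 -7; -3 -3 -2]) = -61
  + (6) · M_13   where M_13 = det([6 -3 3; -1 5 -7; -3 -6 -2]) = -306
  − (6) · M_14   where M_14 = det([6 -3 2; -1 5 -6; -3 -6 -3]) = -309
det = (+1)·(-4)·(-22) + (-1)·(-1)·(-61) + (+1)·(6)·(-306) + (-1)·(6)·(-309) = 45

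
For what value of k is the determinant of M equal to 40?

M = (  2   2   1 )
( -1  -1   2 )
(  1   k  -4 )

k = -7

Expanding along the column containing k, det(M) is linear in k: det(M) = (-5)·k + (5).
Set (-5)·k + (5) = 40  ⇒  (-5)·k = 35  ⇒  k = -7.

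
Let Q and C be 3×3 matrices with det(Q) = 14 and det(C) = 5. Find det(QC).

det(QC) = det(Q)·det(C) = (14)·(5) = 70

The determinant is 70.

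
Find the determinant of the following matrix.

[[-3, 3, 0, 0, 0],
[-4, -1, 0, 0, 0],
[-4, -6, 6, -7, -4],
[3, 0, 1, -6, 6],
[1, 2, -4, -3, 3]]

The matrix is block lower-triangular with a 2×2 block and a 3×3 block on the diagonal, so its determinant equals the product of the determinants of the diagonal blocks.
det of the 2×2 block = 15
det of the 3×3 block = 297
det = (15)·(297) = 4455

4455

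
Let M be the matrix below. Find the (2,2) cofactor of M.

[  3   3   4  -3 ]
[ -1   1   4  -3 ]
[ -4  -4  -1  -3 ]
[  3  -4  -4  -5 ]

-194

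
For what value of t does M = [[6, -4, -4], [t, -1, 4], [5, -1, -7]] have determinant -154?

Expanding along the row containing t, det(M) is linear in t: det(M) = (-24)·t + (-34).
Set (-24)·t + (-34) = -154  ⇒  (-24)·t = -120  ⇒  t = 5.

5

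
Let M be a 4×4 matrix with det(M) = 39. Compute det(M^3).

59319

det(M^3) = (det M)^3 = (39)^3 = 59319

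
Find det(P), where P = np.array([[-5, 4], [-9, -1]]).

|P| = 41

det(P) = (-5)·(-1) − 4·(-9) = 5 − (-36) = 41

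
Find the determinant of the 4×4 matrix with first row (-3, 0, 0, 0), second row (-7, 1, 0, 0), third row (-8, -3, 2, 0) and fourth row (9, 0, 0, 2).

The matrix is lower triangular, so the determinant is the product of the diagonal entries:
det = (-3) · (1) · (2) · (2) = -12

-12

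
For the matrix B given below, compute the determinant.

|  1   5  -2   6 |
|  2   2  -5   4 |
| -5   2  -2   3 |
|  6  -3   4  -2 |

Expand along row 1:
  + (1) · M_11   where M_11 = det([2 -5 4; 2 -2 3; -3 4 -2]) = 17
  − (5) · M_12   where M_12 = det([2 -5 4; -5 -2 3; 6 4 -2]) = -88
  + (-2) · M_13   where M_13 = det([2 2 4; -5 2 3; 6 -3 -2]) = 38
  − (6) · M_14   where M_14 = det([2 2 -5; -5 2 -2; 6 -3 4]) = 5
det = (+1)·(1)·(17) + (-1)·(5)·(-88) + (+1)·(-2)·(38) + (-1)·(6)·(5) = 351

351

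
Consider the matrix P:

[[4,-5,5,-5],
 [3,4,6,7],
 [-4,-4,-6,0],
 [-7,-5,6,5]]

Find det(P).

The determinant is -3582.

Expand along row 3 (it has 1 zero):
  + (-4) · M_31   where M_31 = det([-5 5 -5; 4 6 7; -5 6 5]) = -485
  − (-4) · M_32   where M_32 = det([4 5 -5; 3 6 7; -7 6 5]) = -668
  + (-6) · M_33   where M_33 = det([4 -5 -5; 3 4 7; -7 -5 5]) = 475
det = (+1)·(-4)·(-485) + (-1)·(-4)·(-668) + (+1)·(-6)·(475) = -3582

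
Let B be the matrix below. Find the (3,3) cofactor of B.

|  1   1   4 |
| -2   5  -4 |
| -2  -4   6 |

7

Delete row 3 and column 3; the remaining 2×2 submatrix is [1 1; -2 5].
Its determinant is 1·5 − 1·(-2) = 7.
The cofactor carries sign (−1)^(3+3) = +1, so C_{3,3} = +(7) = 7.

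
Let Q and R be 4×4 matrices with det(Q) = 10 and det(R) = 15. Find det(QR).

|QR| = 150

det(QR) = det(Q)·det(R) = (10)·(15) = 150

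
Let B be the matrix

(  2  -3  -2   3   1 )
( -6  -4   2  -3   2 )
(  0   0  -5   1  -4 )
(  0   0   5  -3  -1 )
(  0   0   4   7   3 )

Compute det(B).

|B| = 5122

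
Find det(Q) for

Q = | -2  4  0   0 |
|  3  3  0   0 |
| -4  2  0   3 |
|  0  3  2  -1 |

Q is block lower-triangular with a 2×2 block and a 2×2 block on the diagonal, so its determinant equals the product of the determinants of the diagonal blocks.
det of the 2×2 block = -18
det of the 2×2 block = -6
det = (-18)·(-6) = 108

The determinant is 108.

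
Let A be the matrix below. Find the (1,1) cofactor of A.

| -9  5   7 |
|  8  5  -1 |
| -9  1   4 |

The cofactor is 21.

Delete row 1 and column 1; the remaining 2×2 submatrix is [5 -1; 1 4].
Its determinant is 5·4 − (-1)·1 = 21.
The cofactor carries sign (−1)^(1+1) = +1, so C_{1,1} = +(21) = 21.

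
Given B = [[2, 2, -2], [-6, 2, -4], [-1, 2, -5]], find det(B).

Expand along column 1:
  + 2 · |2 -4; 2 -5| = 2·(-10 − (-8)) = -4
  − (-6) · |2 -2; 2 -5| = −(-6)·(-10 − (-4)) = -36
  + (-1) · |2 -2; 2 -4| = (-1)·(-8 − (-4)) = 4
Sum: (-4) + (-36) + (4) = -36

|B| = -36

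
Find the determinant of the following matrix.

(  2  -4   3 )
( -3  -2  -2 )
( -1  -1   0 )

-9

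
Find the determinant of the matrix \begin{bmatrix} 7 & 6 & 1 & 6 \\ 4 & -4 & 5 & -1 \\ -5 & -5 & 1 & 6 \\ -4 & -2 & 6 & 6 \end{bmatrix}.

Expand along row 1:
  + (7) · M_11   where M_11 = det([-4 5 -1; -5 1 6; -2 6 6]) = 238
  − (6) · M_12   where M_12 = det([4 5 -1; -5 1 6; -4 6 6]) = -64
  + (1) · M_13   where M_13 = det([4 -4 -1; -5 -5 6; -4 -2 6]) = -86
  − (6) · M_14   where M_14 = det([4 -4 5; -5 -5 1; -4 -2 6]) = -266
det = (+1)·(7)·(238) + (-1)·(6)·(-64) + (+1)·(1)·(-86) + (-1)·(6)·(-266) = 3560

3560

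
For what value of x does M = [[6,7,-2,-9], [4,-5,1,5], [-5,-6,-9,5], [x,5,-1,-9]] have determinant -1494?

Expanding along the column containing x, det(M) is linear in x: det(M) = (99)·x + (-2088).
Set (99)·x + (-2088) = -1494  ⇒  (99)·x = 594  ⇒  x = 6.

x = 6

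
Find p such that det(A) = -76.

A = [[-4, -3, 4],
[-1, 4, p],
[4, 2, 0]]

1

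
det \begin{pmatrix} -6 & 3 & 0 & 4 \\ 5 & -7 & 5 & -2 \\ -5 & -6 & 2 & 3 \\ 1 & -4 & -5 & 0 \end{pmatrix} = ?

-610

Expand along row 1 (it has 1 zero):
  + (-6) · M_11   where M_11 = det([-7 5 -2; -6 2 3; -4 -5 0]) = -241
  − (3) · M_12   where M_12 = det([5 5 -2; -5 2 3; 1 -5 0]) = 44
  − (4) · M_14   where M_14 = det([5 -7 5; -5 -6 2; 1 -4 -5]) = 481
det = (+1)·(-6)·(-241) + (-1)·(3)·(44) + (-1)·(4)·(481) = -610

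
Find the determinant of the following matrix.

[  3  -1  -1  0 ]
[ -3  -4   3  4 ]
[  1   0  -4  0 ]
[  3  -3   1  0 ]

Expand along column 4 (it has 3 zeros):
  + (4) · M_24   where M_24 = det([3 -1 -1; 1 0 -4; 3 -3 1]) = -20
det = (+1)·(4)·(-20) = -80

-80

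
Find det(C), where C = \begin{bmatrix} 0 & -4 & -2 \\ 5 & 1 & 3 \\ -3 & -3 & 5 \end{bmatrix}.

160

Expand along row 1:
  − (-4) · |5 3; -3 5| = −(-4)·(25 − (-9)) = 136
  + (-2) · |5 1; -3 -3| = (-2)·(-15 − (-3)) = 24
Sum: (136) + (24) = 160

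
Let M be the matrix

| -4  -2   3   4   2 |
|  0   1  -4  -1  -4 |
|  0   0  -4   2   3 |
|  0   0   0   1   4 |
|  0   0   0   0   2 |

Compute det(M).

M is upper triangular, so det(M) is the product of the diagonal entries:
det = (-4) · (1) · (-4) · (1) · (2) = 32

32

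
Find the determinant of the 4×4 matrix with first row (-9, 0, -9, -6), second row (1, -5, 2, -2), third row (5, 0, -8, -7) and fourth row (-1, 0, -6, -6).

Expand along column 2 (it has 3 zeros):
  + (-5) · M_22   where M_22 = det([-9 -9 -6; 5 -8 -7; -1 -6 -6]) = -159
det = (+1)·(-5)·(-159) = 795

The determinant is 795.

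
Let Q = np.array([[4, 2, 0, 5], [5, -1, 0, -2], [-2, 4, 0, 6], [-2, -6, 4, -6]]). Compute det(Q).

Expand along column 3 (it has 3 zeros):
  − (4) · M_43   where M_43 = det([4 2 5; 5 -1 -2; -2 4 6]) = 46
det = (-1)·(4)·(46) = -184

-184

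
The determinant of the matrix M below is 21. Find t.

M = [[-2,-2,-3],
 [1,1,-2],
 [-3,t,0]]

Expanding along the column containing t, det(M) is linear in t: det(M) = (-7)·t + (-21).
Set (-7)·t + (-21) = 21  ⇒  (-7)·t = 42  ⇒  t = -6.

-6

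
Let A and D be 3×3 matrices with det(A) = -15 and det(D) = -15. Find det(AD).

225

det(AD) = det(A)·det(D) = (-15)·(-15) = 225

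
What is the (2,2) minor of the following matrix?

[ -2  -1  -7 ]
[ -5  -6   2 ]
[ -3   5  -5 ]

The minor is -11.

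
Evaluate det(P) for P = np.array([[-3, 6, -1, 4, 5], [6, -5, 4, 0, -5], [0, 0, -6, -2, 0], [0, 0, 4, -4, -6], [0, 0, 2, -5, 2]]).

-5628

P is block upper-triangular with a 2×2 block and a 3×3 block on the diagonal, so its determinant equals the product of the determinants of the diagonal blocks.
det of the 2×2 block = -21
det of the 3×3 block = 268
det = (-21)·(268) = -5628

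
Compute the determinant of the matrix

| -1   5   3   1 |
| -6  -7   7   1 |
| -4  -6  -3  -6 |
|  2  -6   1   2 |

Expand along row 1:
  + (-1) · M_11   where M_11 = det([-7 7 1; -6 -3 -6; -6 1 2]) = 312
  − (5) · M_12   where M_12 = det([-6 7 1; -4 -3 -6; 2 1 2]) = -26
  + (3) · M_13   where M_13 = det([-6 -7 1; -4 -6 -6; 2 -6 2]) = 352
  − (1) · M_14   where M_14 = det([-6 -7 7; -4 -6 -3; 2 -6 1]) = 410
det = (+1)·(-1)·(312) + (-1)·(5)·(-26) + (+1)·(3)·(352) + (-1)·(1)·(410) = 464

464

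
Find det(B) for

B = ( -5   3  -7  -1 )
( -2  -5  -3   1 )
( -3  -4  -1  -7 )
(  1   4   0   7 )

Expand along row 4 (it has 1 zero):
  − (1) · M_41   where M_41 = det([3 -7 -1; -5 -3 1; -4 -1 -7]) = 346
  + (4) · M_42   where M_42 = det([-5 -7 -1; -2 -3 1; -3 -1 -7]) = 16
  + (7) · M_44   where M_44 = det([-5 3 -7; -2 -5 -3; -3 -4 -1]) = 105
det = (-1)·(1)·(346) + (+1)·(4)·(16) + (+1)·(7)·(105) = 453

453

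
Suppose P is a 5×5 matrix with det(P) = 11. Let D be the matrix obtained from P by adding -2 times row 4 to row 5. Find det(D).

Adding a multiple of one row to another leaves the determinant unchanged.
det(D) = (1)·(11) = 11

det(D) = 11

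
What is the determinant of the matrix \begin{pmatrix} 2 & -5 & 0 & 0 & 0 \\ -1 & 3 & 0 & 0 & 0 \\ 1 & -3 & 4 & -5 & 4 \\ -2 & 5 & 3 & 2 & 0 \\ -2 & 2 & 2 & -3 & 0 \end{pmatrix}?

The determinant is -52.

The matrix is block lower-triangular with a 2×2 block and a 3×3 block on the diagonal, so its determinant equals the product of the determinants of the diagonal blocks.
det of the 2×2 block = 1
det of the 3×3 block = -52
det = (1)·(-52) = -52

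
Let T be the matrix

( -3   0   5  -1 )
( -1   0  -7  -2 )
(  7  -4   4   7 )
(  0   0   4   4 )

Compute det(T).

Expand along column 2 (it has 3 zeros):
  − (-4) · M_32   where M_32 = det([-3 5 -1; -1 -7 -2; 0 4 4]) = 84
det = (-1)·(-4)·(84) = 336

The determinant is 336.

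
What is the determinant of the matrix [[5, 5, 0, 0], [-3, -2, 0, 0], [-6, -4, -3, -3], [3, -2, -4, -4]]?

The matrix is block lower-triangular with a 2×2 block and a 2×2 block on the diagonal, so its determinant equals the product of the determinants of the diagonal blocks.
det of the 2×2 block = 5
det of the 2×2 block = 0
det = (5)·(0) = 0

0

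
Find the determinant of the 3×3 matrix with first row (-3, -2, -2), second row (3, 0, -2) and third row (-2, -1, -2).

-8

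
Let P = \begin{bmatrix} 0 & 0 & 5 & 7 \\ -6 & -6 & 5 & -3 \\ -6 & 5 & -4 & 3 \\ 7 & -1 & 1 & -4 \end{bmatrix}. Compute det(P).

Expand along row 1 (it has 2 zeros):
  + (5) · M_13   where M_13 = det([-6 -6 -3; -6 5 3; 7 -1 -4]) = 207
  − (7) · M_14   where M_14 = det([-6 -6 5; -6 5 -4; 7 -1 1]) = -19
det = (+1)·(5)·(207) + (-1)·(7)·(-19) = 1168

1168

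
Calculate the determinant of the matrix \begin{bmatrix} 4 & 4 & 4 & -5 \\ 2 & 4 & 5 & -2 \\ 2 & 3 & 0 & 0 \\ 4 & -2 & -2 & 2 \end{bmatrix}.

Expand along row 3 (it has 2 zeros):
  + (2) · M_31   where M_31 = det([4 4 -5; 4 5 -2; -2 -2 2]) = -2
  − (3) · M_32   where M_32 = det([4 4 -5; 2 5 -2; 4 -2 2]) = 96
det = (+1)·(2)·(-2) + (-1)·(3)·(96) = -292

-292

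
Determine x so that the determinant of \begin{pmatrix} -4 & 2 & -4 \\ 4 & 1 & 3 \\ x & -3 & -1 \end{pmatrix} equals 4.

x = -2

Expanding along the row containing x, det(B) is linear in x: det(B) = (10)·x + (24).
Set (10)·x + (24) = 4  ⇒  (10)·x = -20  ⇒  x = -2.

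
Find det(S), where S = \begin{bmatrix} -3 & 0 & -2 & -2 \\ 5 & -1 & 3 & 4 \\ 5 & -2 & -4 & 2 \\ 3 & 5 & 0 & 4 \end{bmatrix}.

-136

Expand along row 1 (it has 1 zero):
  + (-3) · M_11   where M_11 = det([-1 3 4; -2 -4 2; 5 0 4]) = 150
  + (-2) · M_13   where M_13 = det([5 -1 4; 5 -2 2; 3 5 4]) = 48
  − (-2) · M_14   where M_14 = det([5 -1 3; 5 -2 -4; 3 5 0]) = 205
det = (+1)·(-3)·(150) + (+1)·(-2)·(48) + (-1)·(-2)·(205) = -136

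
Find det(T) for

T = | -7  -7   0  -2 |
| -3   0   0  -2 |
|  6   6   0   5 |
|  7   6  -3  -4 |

det(T) = -207

Expand along column 3 (it has 3 zeros):
  − (-3) · M_43   where M_43 = det([-7 -7 -2; -3 0 -2; 6 6 5]) = -69
det = (-1)·(-3)·(-69) = -207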